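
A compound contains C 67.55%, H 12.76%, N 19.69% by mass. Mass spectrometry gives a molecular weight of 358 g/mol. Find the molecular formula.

Assume 100 g: 67.55 g C, 12.76 g H, 19.69 g N.
n(C) = 67.55/12.01 = 5.624, n(H) = 12.76/1.008 = 12.66, n(N) = 19.69/14.01 = 1.405
Divide by the smallest (1.405 mol N): C 4.002, H 9.007, N 1.000
≈ 4:9:1 → C4H9N
Empirical-formula mass = 71.12 g/mol
n = 358 / 71.12 = 5.03 ≈ 5
Molecular formula = (C4H9N)×5 = C20H45N5

C20H45N5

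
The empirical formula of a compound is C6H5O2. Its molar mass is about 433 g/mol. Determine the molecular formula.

Empirical-formula mass = 109.10 g/mol
n = 433 / 109.10 = 3.97 ≈ 4
Molecular formula = (C6H5O2)4 = C24H20O8

C24H20O8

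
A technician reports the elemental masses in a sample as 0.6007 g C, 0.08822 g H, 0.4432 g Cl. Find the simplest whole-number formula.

C4H7Cl

Moles — C: 0.6007 / 12.01 = 0.05002 mol; H: 0.08822 / 1.008 = 0.08752 mol; Cl: 0.4432 / 35.45 = 0.0125 mol
Smallest is Cl at 0.0125 mol; normalising gives C 4.001, H 7.000, Cl 1.000
Ratio ≈ 4:7:1, so the empirical formula is C4H7Cl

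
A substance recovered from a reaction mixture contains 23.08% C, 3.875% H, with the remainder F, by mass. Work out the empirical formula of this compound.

CH2F2

Assume 100 g: 23.08 g C, 3.875 g H, 73.045 g F.
n(C) = 23.08/12.01 = 1.922, n(H) = 3.875/1.008 = 3.844, n(F) = 73.045/19.00 = 3.844
Ratios (÷ 1.922): C 1.000, H 2.000, F 2.001
Ratio ≈ 1:2:2, so the empirical formula is CH2F2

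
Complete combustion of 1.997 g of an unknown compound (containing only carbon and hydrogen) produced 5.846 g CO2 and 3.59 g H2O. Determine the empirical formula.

CH3

mol C = 5.846 / 44.01 = 0.1328; mass C = 0.1328 × 12.01 = 1.595 g
mol H = 2 × (3.59 / 18.02) = 0.3984; mass H = 0.3984 × 1.008 = 0.4016 g
Smallest is C at 0.1328 mol; normalising gives C 1.000, H 3.000
Ratio ≈ 1:3, so the empirical formula is CH3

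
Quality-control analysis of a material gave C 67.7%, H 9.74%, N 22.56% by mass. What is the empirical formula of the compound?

C7H12N2

Assume 100 g: 67.7 g C, 9.74 g H, 22.56 g N.
C: 67.7 g ÷ 12.01 g/mol = 5.637 mol
H: 9.74 g ÷ 1.008 g/mol = 9.663 mol
N: 22.56 g ÷ 14.01 g/mol = 1.61 mol
Smallest is N at 1.61 mol; normalising gives C 3.501, H 6.001, N 1.000
Scaling by 2: C 7.00, H 12.00, N 2.00 → C7H12N2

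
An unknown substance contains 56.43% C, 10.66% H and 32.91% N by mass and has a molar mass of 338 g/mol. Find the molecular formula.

Assume 100 g: 56.43 g C, 10.66 g H, 32.91 g N.
n(C) = 56.43/12.01 = 4.699, n(H) = 10.66/1.008 = 10.58, n(N) = 32.91/14.01 = 2.349
Divide by the smallest (2.349 mol N): C 2.000, H 4.502, N 1.000
Scaling by 2: C 4.00, H 9.00, N 2.00 → C4H9N2
Empirical-formula mass = 85.13 g/mol
n = 338 / 85.13 = 3.97 ≈ 4
Molecular formula = (C4H9N2)×4 = C16H36N8

C16H36N8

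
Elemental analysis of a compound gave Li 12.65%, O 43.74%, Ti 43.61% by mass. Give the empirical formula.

Li2O3Ti

Assume 100 g: 12.65 g Li, 43.74 g O, 43.61 g Ti.
Li: 12.65 g ÷ 6.94 g/mol = 1.823 mol
O: 43.74 g ÷ 16.00 g/mol = 2.734 mol
Ti: 43.61 g ÷ 47.87 g/mol = 0.911 mol
Smallest is Ti at 0.911 mol; normalising gives Li 2.001, O 3.001, Ti 1.000
≈ 2:3:1 → Li2O3Ti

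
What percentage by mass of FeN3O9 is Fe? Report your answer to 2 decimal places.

23.09%

Molar mass = 1(55.85) + 3(14.01) + 9(16.00) = 241.880 g/mol
Mass of Fe per mole = 1 × 55.85 = 55.850 g
% Fe = 55.850 / 241.880 × 100 = 23.09%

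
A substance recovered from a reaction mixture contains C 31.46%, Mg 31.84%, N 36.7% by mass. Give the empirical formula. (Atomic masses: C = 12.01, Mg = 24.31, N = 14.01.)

C2MgN2

Assume 100 g: 31.46 g C, 31.84 g Mg, 36.7 g N.
Moles — C: 31.46 / 12.01 = 2.619 mol; Mg: 31.84 / 24.31 = 1.31 mol; N: 36.7 / 14.01 = 2.62 mol
Smallest is Mg at 1.31 mol; normalising gives C 2.000, Mg 1.000, N 2.000
≈ 2:1:2 → C2MgN2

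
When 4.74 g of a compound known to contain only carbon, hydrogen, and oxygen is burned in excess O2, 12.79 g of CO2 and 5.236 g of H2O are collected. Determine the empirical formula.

mol C = 12.79 / 44.01 = 0.2906; mass C = 0.2906 × 12.01 = 3.490 g
mol H = 2 × (5.236 / 18.02) = 0.5811; mass H = 0.5811 × 1.008 = 0.5858 g
mass O = 4.74 − (4.076) = 0.6639 g → mol O = 0.04150
Ratios (÷ 0.0415): C 7.004, H 14.005, O 1.000
→ C7H14O

C7H14O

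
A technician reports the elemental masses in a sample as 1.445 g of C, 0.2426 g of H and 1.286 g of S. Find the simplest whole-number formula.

C3H6S

n(C) = 1.445/12.01 = 0.1203, n(H) = 0.2426/1.008 = 0.2407, n(S) = 1.286/32.07 = 0.0401
Smallest is S at 0.0401 mol; normalising gives C 3.000, H 6.002, S 1.000
≈ 3:6:1 → C3H6S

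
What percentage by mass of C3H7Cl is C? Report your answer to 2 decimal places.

45.88%

Molar mass = 3(12.01) + 7(1.008) + 1(35.45) = 78.536 g/mol
Mass of C per mole = 3 × 12.01 = 36.030 g
% C = 36.030 / 78.536 × 100 = 45.88%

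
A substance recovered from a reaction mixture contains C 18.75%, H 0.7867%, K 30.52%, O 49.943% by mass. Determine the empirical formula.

C2HKO4

Assume 100 g: 18.75 g C, 0.7867 g H, 30.52 g K, 49.943 g O.
n(C) = 18.75/12.01 = 1.561, n(H) = 0.7867/1.008 = 0.7805, n(K) = 30.52/39.10 = 0.7806, n(O) = 49.943/16.00 = 3.121
Divide by the smallest (0.7805 mol H): C 2.000, H 1.000, K 1.000, O 4.000
Ratio ≈ 2:1:1:4, so the empirical formula is C2HKO4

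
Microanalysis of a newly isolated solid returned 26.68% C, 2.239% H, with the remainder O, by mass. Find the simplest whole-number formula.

CHO2

Assume 100 g: 26.68 g C, 2.239 g H, 71.081 g O.
C: 26.68 g ÷ 12.01 g/mol = 2.221 mol
H: 2.239 g ÷ 1.008 g/mol = 2.221 mol
O: 71.081 g ÷ 16.00 g/mol = 4.443 mol
Divide by the smallest (2.221 mol H): C 1.000, H 1.000, O 2.000
→ CHO2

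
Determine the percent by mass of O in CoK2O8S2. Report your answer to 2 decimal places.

38.87%

Molar mass = 1(58.93) + 2(39.10) + 8(16.00) + 2(32.07) = 329.270 g/mol
Mass of O per mole = 8 × 16.00 = 128.000 g
% O = 128.000 / 329.270 × 100 = 38.87%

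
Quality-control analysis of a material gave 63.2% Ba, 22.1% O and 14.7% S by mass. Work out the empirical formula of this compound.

BaO3S

Assume 100 g: 63.2 g Ba, 22.1 g O, 14.7 g S.
n(Ba) = 63.2/137.33 = 0.4602, n(O) = 22.1/16.00 = 1.381, n(S) = 14.7/32.07 = 0.4584
Smallest is S at 0.4584 mol; normalising gives Ba 1.004, O 3.013, S 1.000
≈ 1:3:1 → BaO3S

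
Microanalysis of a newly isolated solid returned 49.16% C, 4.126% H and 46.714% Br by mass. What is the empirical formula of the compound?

C7H7Br

Assume 100 g: 49.16 g C, 4.126 g H, 46.714 g Br.
C: 49.16 g ÷ 12.01 g/mol = 4.093 mol
H: 4.126 g ÷ 1.008 g/mol = 4.093 mol
Br: 46.714 g ÷ 79.90 g/mol = 0.5847 mol
Ratios (÷ 0.5847): C 7.001, H 7.001, Br 1.000
Ratio ≈ 7:7:1, so the empirical formula is C7H7Br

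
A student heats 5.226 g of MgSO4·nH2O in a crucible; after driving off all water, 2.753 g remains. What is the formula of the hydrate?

MgSO4·6H2O

Mass of water lost = 5.226 − 2.753 = 2.473 g → 2.473 / 18.02 = 0.1372 mol H2O
Molar mass of MgSO4 = 120.38 g/mol → mol MgSO4 = 2.753 / 120.38 = 0.02287
n = 0.1372 / 0.02287 = 6.00 ≈ 6 → MgSO4·6H2O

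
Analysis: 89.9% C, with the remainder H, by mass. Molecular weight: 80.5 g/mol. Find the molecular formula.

C6H8

Assume 100 g: 89.9 g C, 10.1 g H.
Moles — C: 89.9 / 12.01 = 7.485 mol; H: 10.1 / 1.008 = 10.02 mol
Divide by the smallest (7.485 mol C): C 1.000, H 1.339
×3: C 3.00, H 4.02 → C3H4
Empirical-formula mass = 40.06 g/mol
n = 80.5 / 40.06 = 2.01 ≈ 2
Molecular formula = (C3H4)×2 = C6H8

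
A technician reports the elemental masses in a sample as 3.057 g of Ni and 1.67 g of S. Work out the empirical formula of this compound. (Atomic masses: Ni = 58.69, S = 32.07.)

n(Ni) = 3.057/58.69 = 0.05209, n(S) = 1.67/32.07 = 0.05207
Smallest is S at 0.05207 mol; normalising gives Ni 1.000, S 1.000
Ratio ≈ 1:1, so the empirical formula is NiS

NiS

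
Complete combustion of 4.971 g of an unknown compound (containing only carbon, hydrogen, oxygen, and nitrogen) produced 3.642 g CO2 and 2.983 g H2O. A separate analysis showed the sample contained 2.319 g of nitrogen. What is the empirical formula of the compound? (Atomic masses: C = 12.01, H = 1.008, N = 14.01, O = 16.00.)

mol C = 3.642 / 44.01 = 0.08275; mass C = 0.08275 × 12.01 = 0.9939 g
mol H = 2 × (2.983 / 18.02) = 0.3311; mass H = 0.3311 × 1.008 = 0.3337 g
mol N = 2.319 / 14.01 = 0.1655
mass O = 4.971 − (3.647) = 1.324 g → mol O = 0.08278
Ratios (÷ 0.08275): C 1.000, H 4.001, N 2.000, O 1.000
≈ 1:4:2:1 → CH4N2O

CH4N2O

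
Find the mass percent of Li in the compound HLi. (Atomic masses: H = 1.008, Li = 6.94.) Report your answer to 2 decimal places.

Molar mass = 1(1.008) + 1(6.94) = 7.948 g/mol
Mass of Li per mole = 1 × 6.94 = 6.940 g
% Li = 6.940 / 7.948 × 100 = 87.32%

87.32%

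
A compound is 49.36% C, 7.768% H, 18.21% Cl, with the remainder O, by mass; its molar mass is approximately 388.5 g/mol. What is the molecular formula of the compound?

Assume 100 g: 49.36 g C, 7.768 g H, 18.21 g Cl, 24.662 g O.
n(C) = 49.36/12.01 = 4.11, n(H) = 7.768/1.008 = 7.706, n(Cl) = 18.21/35.45 = 0.5137, n(O) = 24.662/16.00 = 1.541
Smallest is Cl at 0.5137 mol; normalising gives C 8.001, H 15.002, Cl 1.000, O 3.001
≈ 8:15:1:3 → C8H15ClO3
Empirical-formula mass = 194.65 g/mol
n = 388.5 / 194.65 = 2.00 ≈ 2
Molecular formula = (C8H15ClO3)×2 = C16H30Cl2O6

C16H30Cl2O6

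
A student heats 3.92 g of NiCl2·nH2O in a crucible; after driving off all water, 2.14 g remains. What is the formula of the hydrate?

Mass of water lost = 3.92 − 2.14 = 1.78 g → 1.78 / 18.02 = 0.09878 mol H2O
Molar mass of NiCl2 = 129.59 g/mol → mol NiCl2 = 2.14 / 129.59 = 0.01651
n = 0.09878 / 0.01651 = 5.98 ≈ 6 → NiCl2·6H2O

NiCl2·6H2O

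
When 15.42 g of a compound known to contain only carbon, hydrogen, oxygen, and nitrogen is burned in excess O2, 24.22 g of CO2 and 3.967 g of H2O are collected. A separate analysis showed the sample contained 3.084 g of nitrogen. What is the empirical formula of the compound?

C5H4N2O3

mol C = 24.22 / 44.01 = 0.5503; mass C = 0.5503 × 12.01 = 6.609 g
mol H = 2 × (3.967 / 18.02) = 0.4403; mass H = 0.4403 × 1.008 = 0.4438 g
mol N = 3.084 / 14.01 = 0.2201
mass O = 15.42 − (10.14) = 5.283 g → mol O = 0.3302
Smallest is N at 0.2201 mol; normalising gives C 2.500, H 2.000, N 1.000, O 1.500
×2: C 5.00, H 4.00, N 2.00, O 3.00 → C5H4N2O3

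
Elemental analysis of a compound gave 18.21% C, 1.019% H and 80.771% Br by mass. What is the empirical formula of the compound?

Assume 100 g: 18.21 g C, 1.019 g H, 80.771 g Br.
C: 18.21 g ÷ 12.01 g/mol = 1.516 mol
H: 1.019 g ÷ 1.008 g/mol = 1.011 mol
Br: 80.771 g ÷ 79.90 g/mol = 1.011 mol
Divide by the smallest (1.011 mol Br): C 1.500, H 1.000, Br 1.000
×2: C 3.00, H 2.00, Br 2.00 → C3H2Br2

C3H2Br2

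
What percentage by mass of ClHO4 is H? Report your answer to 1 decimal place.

1.0%

Molar mass = 1(35.45) + 1(1.008) + 4(16.00) = 100.458 g/mol
Mass of H per mole = 1 × 1.008 = 1.008 g
% H = 1.008 / 100.458 × 100 = 1.0%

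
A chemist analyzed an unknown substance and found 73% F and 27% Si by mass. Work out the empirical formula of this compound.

Assume 100 g: 73 g F, 27 g Si.
n(F) = 73/19.00 = 3.842, n(Si) = 27/28.09 = 0.9612
Ratios (÷ 0.9612): F 3.997, Si 1.000
Ratio ≈ 4:1, so the empirical formula is F4Si

F4Si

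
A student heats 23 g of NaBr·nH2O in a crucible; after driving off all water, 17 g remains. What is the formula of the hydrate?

Mass of water lost = 23 − 17 = 6 g → 6 / 18.02 = 0.333 mol H2O
Molar mass of NaBr = 102.89 g/mol → mol NaBr = 17 / 102.89 = 0.1652
n = 0.333 / 0.1652 = 2.02 ≈ 2 → NaBr·2H2O

NaBr·2H2O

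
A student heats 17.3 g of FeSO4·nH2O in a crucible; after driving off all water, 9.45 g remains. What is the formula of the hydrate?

FeSO4·7H2O

Mass of water lost = 17.3 − 9.45 = 7.85 g → 7.85 / 18.02 = 0.4356 mol H2O
Molar mass of FeSO4 = 151.92 g/mol → mol FeSO4 = 9.45 / 151.92 = 0.0622
n = 0.4356 / 0.0622 = 7.00 ≈ 7 → FeSO4·7H2O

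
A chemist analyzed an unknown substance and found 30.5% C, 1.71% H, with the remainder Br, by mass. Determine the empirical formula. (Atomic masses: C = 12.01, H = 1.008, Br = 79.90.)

C3H2Br

Assume 100 g: 30.5 g C, 1.71 g H, 67.79 g Br.
Moles — C: 30.5 / 12.01 = 2.54 mol; H: 1.71 / 1.008 = 1.696 mol; Br: 67.79 / 79.90 = 0.8484 mol
Ratios (÷ 0.8484): C 2.993, H 1.999, Br 1.000
≈ 3:2:1 → C3H2Br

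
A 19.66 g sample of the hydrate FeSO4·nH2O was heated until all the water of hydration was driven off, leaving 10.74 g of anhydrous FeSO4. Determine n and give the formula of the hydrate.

Mass of water lost = 19.66 − 10.74 = 8.92 g → 8.92 / 18.02 = 0.495 mol H2O
Molar mass of FeSO4 = 151.92 g/mol → mol FeSO4 = 10.74 / 151.92 = 0.0707
n = 0.495 / 0.0707 = 7.00 ≈ 7 → FeSO4·7H2O

FeSO4·7H2O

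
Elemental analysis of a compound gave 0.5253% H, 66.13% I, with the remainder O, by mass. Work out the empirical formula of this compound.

Assume 100 g: 0.5253 g H, 66.13 g I, 33.345 g O.
n(H) = 0.5253/1.008 = 0.5211, n(I) = 66.13/126.90 = 0.5211, n(O) = 33.345/16.00 = 2.084
Divide by the smallest (0.5211 mol I): H 1.000, I 1.000, O 3.999
≈ 1:1:4 → HIO4

HIO4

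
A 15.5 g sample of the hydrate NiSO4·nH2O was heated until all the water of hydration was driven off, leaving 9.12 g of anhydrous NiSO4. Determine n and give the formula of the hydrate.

NiSO4·6H2O

Mass of water lost = 15.5 − 9.12 = 6.38 g → 6.38 / 18.02 = 0.3541 mol H2O
Molar mass of NiSO4 = 154.76 g/mol → mol NiSO4 = 9.12 / 154.76 = 0.05893
n = 0.3541 / 0.05893 = 6.01 ≈ 6 → NiSO4·6H2O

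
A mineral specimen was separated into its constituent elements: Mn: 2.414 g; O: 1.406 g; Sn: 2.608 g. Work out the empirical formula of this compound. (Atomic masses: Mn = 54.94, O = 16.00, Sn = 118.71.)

n(Mn) = 2.414/54.94 = 0.04394, n(O) = 1.406/16.00 = 0.08787, n(Sn) = 2.608/118.71 = 0.02197
Smallest is Sn at 0.02197 mol; normalising gives Mn 2.000, O 4.000, Sn 1.000
≈ 2:4:1 → Mn2O4Sn

Mn2O4Sn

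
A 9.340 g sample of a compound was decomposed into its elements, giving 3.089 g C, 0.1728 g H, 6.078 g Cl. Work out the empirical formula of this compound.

C: 3.089 g ÷ 12.01 g/mol = 0.2572 mol
H: 0.1728 g ÷ 1.008 g/mol = 0.1714 mol
Cl: 6.078 g ÷ 35.45 g/mol = 0.1715 mol
Ratios (÷ 0.1714): C 1.500, H 1.000, Cl 1.000
Scaling by 2: C 3.00, H 2.00, Cl 2.00 → C3H2Cl2

C3H2Cl2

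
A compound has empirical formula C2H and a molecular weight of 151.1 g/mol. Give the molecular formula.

C12H6

Empirical-formula mass = 25.03 g/mol
n = 151.1 / 25.03 = 6.04 ≈ 6
Molecular formula = (C2H)6 = C12H6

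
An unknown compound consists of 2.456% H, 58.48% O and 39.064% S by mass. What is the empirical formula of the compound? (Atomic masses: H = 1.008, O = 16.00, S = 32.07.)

Assume 100 g: 2.456 g H, 58.48 g O, 39.064 g S.
Moles — H: 2.456 / 1.008 = 2.437 mol; O: 58.48 / 16.00 = 3.655 mol; S: 39.064 / 32.07 = 1.218 mol
Divide by the smallest (1.218 mol S): H 2.000, O 3.001, S 1.000
→ H2O3S

H2O3S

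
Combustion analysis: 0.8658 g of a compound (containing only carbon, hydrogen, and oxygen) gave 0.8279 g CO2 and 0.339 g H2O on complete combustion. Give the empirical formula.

mol C = 0.8279 / 44.01 = 0.01881; mass C = 0.01881 × 12.01 = 0.2259 g
mol H = 2 × (0.339 / 18.02) = 0.03762; mass H = 0.03762 × 1.008 = 0.03793 g
mass O = 0.8658 − (0.2639) = 0.6019 g → mol O = 0.03762
Divide by the smallest (0.01881 mol C): C 1.000, H 2.000, O 2.000
→ CH2O2

CH2O2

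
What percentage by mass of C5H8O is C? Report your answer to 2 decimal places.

Molar mass = 5(12.01) + 8(1.008) + 1(16.00) = 84.114 g/mol
Mass of C per mole = 5 × 12.01 = 60.050 g
% C = 60.050 / 84.114 × 100 = 71.39%

71.39%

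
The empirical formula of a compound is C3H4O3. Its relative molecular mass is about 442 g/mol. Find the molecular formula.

C15H20O15

Empirical-formula mass = 88.06 g/mol
n = 442 / 88.06 = 5.02 ≈ 5
Molecular formula = (C3H4O3)5 = C15H20O15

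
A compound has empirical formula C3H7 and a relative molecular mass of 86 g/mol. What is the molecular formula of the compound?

Empirical-formula mass = 43.09 g/mol
n = 86 / 43.09 = 2.00 ≈ 2
Molecular formula = (C3H7)2 = C6H14

C6H14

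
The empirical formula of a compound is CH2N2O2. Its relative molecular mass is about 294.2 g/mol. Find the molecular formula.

C4H8N8O8

Empirical-formula mass = 74.05 g/mol
n = 294.2 / 74.05 = 3.97 ≈ 4
Molecular formula = (CH2N2O2)4 = C4H8N8O8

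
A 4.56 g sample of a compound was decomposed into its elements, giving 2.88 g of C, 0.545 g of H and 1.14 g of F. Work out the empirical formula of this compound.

n(C) = 2.88/12.01 = 0.2398, n(H) = 0.545/1.008 = 0.5407, n(F) = 1.14/19.00 = 0.06
Divide by the smallest (0.06 mol F): C 3.997, H 9.011, F 1.000
→ C4H9F

C4H9F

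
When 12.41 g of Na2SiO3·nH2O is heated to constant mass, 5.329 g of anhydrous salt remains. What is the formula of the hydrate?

Mass of water lost = 12.41 − 5.329 = 7.081 g → 7.081 / 18.02 = 0.393 mol H2O
Molar mass of Na2SiO3 = 122.07 g/mol → mol Na2SiO3 = 5.329 / 122.07 = 0.04366
n = 0.393 / 0.04366 = 9.00 ≈ 9 → Na2SiO3·9H2O

Na2SiO3·9H2O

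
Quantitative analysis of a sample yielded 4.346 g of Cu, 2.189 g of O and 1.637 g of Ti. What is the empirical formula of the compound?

Cu2O4Ti

Moles — Cu: 4.346 / 63.55 = 0.06839 mol; O: 2.189 / 16.00 = 0.1368 mol; Ti: 1.637 / 47.87 = 0.0342 mol
Smallest is Ti at 0.0342 mol; normalising gives Cu 2.000, O 4.001, Ti 1.000
≈ 2:4:1 → Cu2O4Ti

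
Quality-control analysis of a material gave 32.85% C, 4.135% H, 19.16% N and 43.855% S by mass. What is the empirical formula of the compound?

C2H3NS

Assume 100 g: 32.85 g C, 4.135 g H, 19.16 g N, 43.855 g S.
C: 32.85 g ÷ 12.01 g/mol = 2.735 mol
H: 4.135 g ÷ 1.008 g/mol = 4.102 mol
N: 19.16 g ÷ 14.01 g/mol = 1.368 mol
S: 43.855 g ÷ 32.07 g/mol = 1.367 mol
Ratios (÷ 1.367): C 2.000, H 3.000, N 1.000, S 1.000
≈ 2:3:1:1 → C2H3NS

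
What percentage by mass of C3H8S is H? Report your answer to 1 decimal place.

Molar mass = 3(12.01) + 8(1.008) + 1(32.07) = 76.164 g/mol
Mass of H per mole = 8 × 1.008 = 8.064 g
% H = 8.064 / 76.164 × 100 = 10.6%

10.6%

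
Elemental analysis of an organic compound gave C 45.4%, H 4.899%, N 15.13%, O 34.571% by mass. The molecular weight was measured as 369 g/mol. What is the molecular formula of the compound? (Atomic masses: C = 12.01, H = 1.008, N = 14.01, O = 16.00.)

Assume 100 g: 45.4 g C, 4.899 g H, 15.13 g N, 34.571 g O.
n(C) = 45.4/12.01 = 3.78, n(H) = 4.899/1.008 = 4.86, n(N) = 15.13/14.01 = 1.08, n(O) = 34.571/16.00 = 2.161
Ratios (÷ 1.08): C 3.500, H 4.500, N 1.000, O 2.001
Multiply by 2: C 7.00, H 9.00, N 2.00, O 4.00 → C7H9N2O4
Empirical-formula mass = 185.16 g/mol
n = 369 / 185.16 = 1.99 ≈ 2
Molecular formula = (C7H9N2O4)×2 = C14H18N4O8

C14H18N4O8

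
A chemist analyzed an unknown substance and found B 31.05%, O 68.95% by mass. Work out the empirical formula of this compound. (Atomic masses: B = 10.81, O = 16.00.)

B2O3

Assume 100 g: 31.05 g B, 68.95 g O.
Moles — B: 31.05 / 10.81 = 2.872 mol; O: 68.95 / 16.00 = 4.309 mol
Divide by the smallest (2.872 mol B): B 1.000, O 1.500
×2: B 2.00, O 3.00 → B2O3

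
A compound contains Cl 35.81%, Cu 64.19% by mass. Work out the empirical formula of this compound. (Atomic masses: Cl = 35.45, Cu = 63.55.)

ClCu

Assume 100 g: 35.81 g Cl, 64.19 g Cu.
Moles — Cl: 35.81 / 35.45 = 1.01 mol; Cu: 64.19 / 63.55 = 1.01 mol
Divide by the smallest (1.01 mol Cu): Cl 1.000, Cu 1.000
≈ 1:1 → ClCu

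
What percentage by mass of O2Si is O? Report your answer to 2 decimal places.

53.25%

Molar mass = 2(16.00) + 1(28.09) = 60.090 g/mol
Mass of O per mole = 2 × 16.00 = 32.000 g
% O = 32.000 / 60.090 × 100 = 53.25%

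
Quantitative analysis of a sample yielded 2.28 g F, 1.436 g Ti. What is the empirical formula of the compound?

Moles — F: 2.28 / 19.00 = 0.12 mol; Ti: 1.436 / 47.87 = 0.03 mol
Smallest is Ti at 0.03 mol; normalising gives F 4.000, Ti 1.000
→ F4Ti

F4Ti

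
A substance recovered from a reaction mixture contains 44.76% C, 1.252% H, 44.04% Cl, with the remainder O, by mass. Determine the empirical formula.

C6H2Cl2O

Assume 100 g: 44.76 g C, 1.252 g H, 44.04 g Cl, 9.948 g O.
Moles — C: 44.76 / 12.01 = 3.727 mol; H: 1.252 / 1.008 = 1.242 mol; Cl: 44.04 / 35.45 = 1.242 mol; O: 9.948 / 16.00 = 0.6218 mol
Ratios (÷ 0.6218): C 5.994, H 1.998, Cl 1.998, O 1.000
≈ 6:2:2:1 → C6H2Cl2O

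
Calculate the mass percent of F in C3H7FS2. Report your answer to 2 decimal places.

15.05%

Molar mass = 3(12.01) + 7(1.008) + 1(19.00) + 2(32.07) = 126.226 g/mol
Mass of F per mole = 1 × 19.00 = 19.000 g
% F = 19.000 / 126.226 × 100 = 15.05%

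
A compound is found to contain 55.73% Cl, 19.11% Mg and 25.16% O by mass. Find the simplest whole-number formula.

Assume 100 g: 55.73 g Cl, 19.11 g Mg, 25.16 g O.
n(Cl) = 55.73/35.45 = 1.572, n(Mg) = 19.11/24.31 = 0.7861, n(O) = 25.16/16.00 = 1.573
Ratios (÷ 0.7861): Cl 2.000, Mg 1.000, O 2.000
→ Cl2MgO2

Cl2MgO2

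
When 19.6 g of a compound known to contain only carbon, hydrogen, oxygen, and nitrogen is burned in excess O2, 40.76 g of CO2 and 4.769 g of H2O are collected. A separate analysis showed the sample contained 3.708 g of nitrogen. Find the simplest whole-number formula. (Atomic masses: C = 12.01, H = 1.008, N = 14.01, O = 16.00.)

C7H4N2O2

mol C = 40.76 / 44.01 = 0.9262; mass C = 0.9262 × 12.01 = 11.12 g
mol H = 2 × (4.769 / 18.02) = 0.5293; mass H = 0.5293 × 1.008 = 0.5335 g
mol N = 3.708 / 14.01 = 0.2647
mass O = 19.6 − (15.36) = 4.235 g → mol O = 0.2647
Smallest is N at 0.2647 mol; normalising gives C 3.499, H 2.000, N 1.000, O 1.000
×2: C 7.00, H 4.00, N 2.00, O 2.00 → C7H4N2O2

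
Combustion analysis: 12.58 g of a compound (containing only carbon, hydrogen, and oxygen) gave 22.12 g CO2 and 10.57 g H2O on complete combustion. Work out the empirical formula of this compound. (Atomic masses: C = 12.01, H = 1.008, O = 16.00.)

C3H7O2

mol C = 22.12 / 44.01 = 0.5026; mass C = 0.5026 × 12.01 = 6.036 g
mol H = 2 × (10.57 / 18.02) = 1.173; mass H = 1.173 × 1.008 = 1.183 g
mass O = 12.58 − (7.219) = 5.361 g → mol O = 0.3351
Divide by the smallest (0.3351 mol O): C 1.500, H 3.501, O 1.000
Scaling by 2: C 3.00, H 7.00, O 2.00 → C3H7O2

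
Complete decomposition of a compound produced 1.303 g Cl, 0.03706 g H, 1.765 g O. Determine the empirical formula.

ClHO3

n(Cl) = 1.303/35.45 = 0.03676, n(H) = 0.03706/1.008 = 0.03677, n(O) = 1.765/16.00 = 0.1103
Smallest is Cl at 0.03676 mol; normalising gives Cl 1.000, H 1.000, O 3.001
Ratio ≈ 1:1:3, so the empirical formula is ClHO3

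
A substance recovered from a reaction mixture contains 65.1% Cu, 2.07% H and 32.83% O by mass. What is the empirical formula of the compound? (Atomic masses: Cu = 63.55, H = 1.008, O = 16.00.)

CuH2O2

Assume 100 g: 65.1 g Cu, 2.07 g H, 32.83 g O.
Cu: 65.1 g ÷ 63.55 g/mol = 1.024 mol
H: 2.07 g ÷ 1.008 g/mol = 2.054 mol
O: 32.83 g ÷ 16.00 g/mol = 2.052 mol
Divide by the smallest (1.024 mol Cu): Cu 1.000, H 2.005, O 2.003
Ratio ≈ 1:2:2, so the empirical formula is CuH2O2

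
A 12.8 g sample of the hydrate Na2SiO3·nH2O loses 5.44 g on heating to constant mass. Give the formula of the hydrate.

Mass of anhydrous Na2SiO3 = 12.8 − 5.44 = 7.36 g
mol H2O = 5.44 / 18.02 = 0.3019
Molar mass of Na2SiO3 = 122.07 g/mol → mol Na2SiO3 = 7.36 / 122.07 = 0.06029
n = 0.3019 / 0.06029 = 5.01 ≈ 5 → Na2SiO3·5H2O

Na2SiO3·5H2O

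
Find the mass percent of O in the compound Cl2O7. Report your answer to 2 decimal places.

Molar mass = 2(35.45) + 7(16.00) = 182.900 g/mol
Mass of O per mole = 7 × 16.00 = 112.000 g
% O = 112.000 / 182.900 × 100 = 61.24%

61.24%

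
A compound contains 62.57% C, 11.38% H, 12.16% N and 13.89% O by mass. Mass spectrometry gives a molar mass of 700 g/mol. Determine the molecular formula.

C36H78N6O6

Assume 100 g: 62.57 g C, 11.38 g H, 12.16 g N, 13.89 g O.
C: 62.57 g ÷ 12.01 g/mol = 5.21 mol
H: 11.38 g ÷ 1.008 g/mol = 11.29 mol
N: 12.16 g ÷ 14.01 g/mol = 0.868 mol
O: 13.89 g ÷ 16.00 g/mol = 0.8681 mol
Divide by the smallest (0.868 mol N): C 6.002, H 13.007, N 1.000, O 1.000
→ C6H13NO
Empirical-formula mass = 115.17 g/mol
n = 700 / 115.17 = 6.08 ≈ 6
Molecular formula = (C6H13NO)×6 = C36H78N6O6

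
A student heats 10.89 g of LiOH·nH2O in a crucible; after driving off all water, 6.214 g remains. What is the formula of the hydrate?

LiOH·H2O

Mass of water lost = 10.89 − 6.214 = 4.676 g → 4.676 / 18.02 = 0.2595 mol H2O
Molar mass of LiOH = 23.95 g/mol → mol LiOH = 6.214 / 23.95 = 0.2595
n = 0.2595 / 0.2595 = 1.00 ≈ 1 → LiOH·H2O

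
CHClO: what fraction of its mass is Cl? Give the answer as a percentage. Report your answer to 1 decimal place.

Molar mass = 1(12.01) + 1(1.008) + 1(35.45) + 1(16.00) = 64.468 g/mol
Mass of Cl per mole = 1 × 35.45 = 35.450 g
% Cl = 35.450 / 64.468 × 100 = 55.0%

55.0%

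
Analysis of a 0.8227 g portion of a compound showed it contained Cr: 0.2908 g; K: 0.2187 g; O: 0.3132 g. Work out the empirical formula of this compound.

Cr: 0.2908 g ÷ 52.00 g/mol = 0.005592 mol
K: 0.2187 g ÷ 39.10 g/mol = 0.005593 mol
O: 0.3132 g ÷ 16.00 g/mol = 0.01957 mol
Ratios (÷ 0.005592): Cr 1.000, K 1.000, O 3.500
Multiply by 2: Cr 2.00, K 2.00, O 7.00 → Cr2K2O7

Cr2K2O7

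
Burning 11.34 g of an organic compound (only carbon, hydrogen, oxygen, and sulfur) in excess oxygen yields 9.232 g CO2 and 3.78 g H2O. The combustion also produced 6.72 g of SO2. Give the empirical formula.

C2H4O3S

mol C = 9.232 / 44.01 = 0.2098; mass C = 0.2098 × 12.01 = 2.519 g
mol H = 2 × (3.78 / 18.02) = 0.4195; mass H = 0.4195 × 1.008 = 0.4229 g
mol S = 6.72 / 64.07 = 0.1049; mass S = 3.364 g
mass O = 11.34 − (6.306) = 5.034 g → mol O = 0.3146
Smallest is S at 0.1049 mol; normalising gives C 2.000, H 4.000, O 3.000, S 1.000
→ C2H4O3S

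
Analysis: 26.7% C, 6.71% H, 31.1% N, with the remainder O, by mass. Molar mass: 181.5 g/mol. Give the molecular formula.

Assume 100 g: 26.7 g C, 6.71 g H, 31.1 g N, 35.49 g O.
C: 26.7 g ÷ 12.01 g/mol = 2.223 mol
H: 6.71 g ÷ 1.008 g/mol = 6.657 mol
N: 31.1 g ÷ 14.01 g/mol = 2.22 mol
O: 35.49 g ÷ 16.00 g/mol = 2.218 mol
Ratios (÷ 2.218): C 1.002, H 3.001, N 1.001, O 1.000
≈ 1:3:1:1 → CH3NO
Empirical-formula mass = 45.04 g/mol
n = 181.5 / 45.04 = 4.03 ≈ 4
Molecular formula = (CH3NO)×4 = C4H12N4O4

C4H12N4O4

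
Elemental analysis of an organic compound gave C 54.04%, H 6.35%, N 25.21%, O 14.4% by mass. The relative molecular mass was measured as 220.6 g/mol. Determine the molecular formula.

C10H14N4O2

Assume 100 g: 54.04 g C, 6.35 g H, 25.21 g N, 14.4 g O.
C: 54.04 g ÷ 12.01 g/mol = 4.5 mol
H: 6.35 g ÷ 1.008 g/mol = 6.3 mol
N: 25.21 g ÷ 14.01 g/mol = 1.799 mol
O: 14.4 g ÷ 16.00 g/mol = 0.9 mol
Divide by the smallest (0.9 mol O): C 5.000, H 7.000, N 1.999, O 1.000
≈ 5:7:2:1 → C5H7N2O
Empirical-formula mass = 111.13 g/mol
n = 220.6 / 111.13 = 1.99 ≈ 2
Molecular formula = (C5H7N2O)×2 = C10H14N4O2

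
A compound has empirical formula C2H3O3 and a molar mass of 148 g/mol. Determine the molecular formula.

Empirical-formula mass = 75.04 g/mol
n = 148 / 75.04 = 1.97 ≈ 2
Molecular formula = (C2H3O3)2 = C4H6O6

C4H6O6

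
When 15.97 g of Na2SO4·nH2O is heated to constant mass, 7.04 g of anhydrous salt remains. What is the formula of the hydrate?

Na2SO4·10H2O

Mass of water lost = 15.97 − 7.04 = 8.93 g → 8.93 / 18.02 = 0.4956 mol H2O
Molar mass of Na2SO4 = 142.05 g/mol → mol Na2SO4 = 7.04 / 142.05 = 0.04956
n = 0.4956 / 0.04956 = 10.00 ≈ 10 → Na2SO4·10H2O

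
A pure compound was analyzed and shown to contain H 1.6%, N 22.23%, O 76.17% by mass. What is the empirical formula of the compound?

Assume 100 g: 1.6 g H, 22.23 g N, 76.17 g O.
Moles — H: 1.6 / 1.008 = 1.587 mol; N: 22.23 / 14.01 = 1.587 mol; O: 76.17 / 16.00 = 4.761 mol
Divide by the smallest (1.587 mol N): H 1.000, N 1.000, O 3.000
Ratio ≈ 1:1:3, so the empirical formula is HNO3

HNO3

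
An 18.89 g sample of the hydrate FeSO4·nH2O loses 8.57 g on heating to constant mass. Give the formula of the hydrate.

FeSO4·7H2O

Mass of anhydrous FeSO4 = 18.89 − 8.57 = 10.32 g
mol H2O = 8.57 / 18.02 = 0.4756
Molar mass of FeSO4 = 151.92 g/mol → mol FeSO4 = 10.32 / 151.92 = 0.06793
n = 0.4756 / 0.06793 = 7.00 ≈ 7 → FeSO4·7H2O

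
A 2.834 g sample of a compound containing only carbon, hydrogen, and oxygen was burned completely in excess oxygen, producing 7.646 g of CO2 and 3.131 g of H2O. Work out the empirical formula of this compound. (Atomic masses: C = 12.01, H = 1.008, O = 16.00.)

mol C = 7.646 / 44.01 = 0.1737; mass C = 0.1737 × 12.01 = 2.087 g
mol H = 2 × (3.131 / 18.02) = 0.3475; mass H = 0.3475 × 1.008 = 0.3503 g
mass O = 2.834 − (2.437) = 0.3972 g → mol O = 0.02482
Smallest is O at 0.02482 mol; normalising gives C 6.999, H 13.999, O 1.000
Ratio ≈ 7:14:1, so the empirical formula is C7H14O

C7H14O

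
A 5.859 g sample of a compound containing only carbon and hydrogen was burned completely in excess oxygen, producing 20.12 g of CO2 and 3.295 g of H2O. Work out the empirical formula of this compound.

C5H4

mol C = 20.12 / 44.01 = 0.4572; mass C = 0.4572 × 12.01 = 5.491 g
mol H = 2 × (3.295 / 18.02) = 0.3657; mass H = 0.3657 × 1.008 = 0.3686 g
Divide by the smallest (0.3657 mol H): C 1.250, H 1.000
Scaling by 4: C 5.00, H 4.00 → C5H4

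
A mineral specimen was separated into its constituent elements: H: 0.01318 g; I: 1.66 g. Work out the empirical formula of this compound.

n(H) = 0.01318/1.008 = 0.01308, n(I) = 1.66/126.90 = 0.01308
Divide by the smallest (0.01308 mol H): H 1.000, I 1.000
≈ 1:1 → HI

HI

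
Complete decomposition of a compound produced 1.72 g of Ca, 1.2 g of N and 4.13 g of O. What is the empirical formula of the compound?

Ca: 1.72 g ÷ 40.08 g/mol = 0.04291 mol
N: 1.2 g ÷ 14.01 g/mol = 0.08565 mol
O: 4.13 g ÷ 16.00 g/mol = 0.2581 mol
Divide by the smallest (0.04291 mol Ca): Ca 1.000, N 1.996, O 6.015
→ CaN2O6

CaN2O6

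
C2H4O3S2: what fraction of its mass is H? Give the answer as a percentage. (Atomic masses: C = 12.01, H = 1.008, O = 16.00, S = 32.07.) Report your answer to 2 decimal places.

Molar mass = 2(12.01) + 4(1.008) + 3(16.00) + 2(32.07) = 140.192 g/mol
Mass of H per mole = 4 × 1.008 = 4.032 g
% H = 4.032 / 140.192 × 100 = 2.88%

2.88%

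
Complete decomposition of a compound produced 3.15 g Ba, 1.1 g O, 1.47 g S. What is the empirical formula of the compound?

BaO3S2

n(Ba) = 3.15/137.33 = 0.02294, n(O) = 1.1/16.00 = 0.06875, n(S) = 1.47/32.07 = 0.04584
Smallest is Ba at 0.02294 mol; normalising gives Ba 1.000, O 2.997, S 1.998
Ratio ≈ 1:3:2, so the empirical formula is BaO3S2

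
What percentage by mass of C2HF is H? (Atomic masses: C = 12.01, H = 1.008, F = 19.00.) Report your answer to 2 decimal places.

2.29%

Molar mass = 2(12.01) + 1(1.008) + 1(19.00) = 44.028 g/mol
Mass of H per mole = 1 × 1.008 = 1.008 g
% H = 1.008 / 44.028 × 100 = 2.29%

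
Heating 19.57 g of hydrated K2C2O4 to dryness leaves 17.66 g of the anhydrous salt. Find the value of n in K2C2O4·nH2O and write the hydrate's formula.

Mass of water lost = 19.57 − 17.66 = 1.91 g → 1.91 / 18.02 = 0.106 mol H2O
Molar mass of K2C2O4 = 166.22 g/mol → mol K2C2O4 = 17.66 / 166.22 = 0.1062
n = 0.106 / 0.1062 = 1.00 ≈ 1 → K2C2O4·H2O

K2C2O4·H2O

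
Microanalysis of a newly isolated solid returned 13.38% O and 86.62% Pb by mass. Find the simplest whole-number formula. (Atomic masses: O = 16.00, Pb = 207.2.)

Assume 100 g: 13.38 g O, 86.62 g Pb.
n(O) = 13.38/16.00 = 0.8363, n(Pb) = 86.62/207.2 = 0.4181
Smallest is Pb at 0.4181 mol; normalising gives O 2.000, Pb 1.000
Ratio ≈ 2:1, so the empirical formula is O2Pb

O2Pb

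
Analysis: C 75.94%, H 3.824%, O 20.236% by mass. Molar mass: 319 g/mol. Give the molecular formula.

C20H12O4

Assume 100 g: 75.94 g C, 3.824 g H, 20.236 g O.
C: 75.94 g ÷ 12.01 g/mol = 6.323 mol
H: 3.824 g ÷ 1.008 g/mol = 3.794 mol
O: 20.236 g ÷ 16.00 g/mol = 1.265 mol
Smallest is O at 1.265 mol; normalising gives C 4.999, H 3.000, O 1.000
→ C5H3O
Empirical-formula mass = 79.07 g/mol
n = 319 / 79.07 = 4.03 ≈ 4
Molecular formula = (C5H3O)×4 = C20H12O4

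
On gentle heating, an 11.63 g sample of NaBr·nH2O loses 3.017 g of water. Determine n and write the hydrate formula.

Mass of anhydrous NaBr = 11.63 − 3.017 = 8.613 g
mol H2O = 3.017 / 18.02 = 0.1674
Molar mass of NaBr = 102.89 g/mol → mol NaBr = 8.613 / 102.89 = 0.08371
n = 0.1674 / 0.08371 = 2.00 ≈ 2 → NaBr·2H2O

NaBr·2H2O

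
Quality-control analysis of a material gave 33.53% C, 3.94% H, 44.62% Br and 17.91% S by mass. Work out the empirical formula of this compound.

C5H7BrS

Assume 100 g: 33.53 g C, 3.94 g H, 44.62 g Br, 17.91 g S.
Moles — C: 33.53 / 12.01 = 2.792 mol; H: 3.94 / 1.008 = 3.909 mol; Br: 44.62 / 79.90 = 0.5584 mol; S: 17.91 / 32.07 = 0.5585 mol
Divide by the smallest (0.5584 mol Br): C 4.999, H 6.999, Br 1.000, S 1.000
≈ 5:7:1:1 → C5H7BrS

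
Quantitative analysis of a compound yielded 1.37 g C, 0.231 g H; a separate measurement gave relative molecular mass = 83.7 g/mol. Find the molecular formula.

Moles — C: 1.37 / 12.01 = 0.1141 mol; H: 0.231 / 1.008 = 0.2292 mol
Smallest is C at 0.1141 mol; normalising gives C 1.000, H 2.009
→ CH2
Empirical-formula mass = 14.03 g/mol
n = 83.7 / 14.03 = 5.97 ≈ 6
Molecular formula = (CH2)×6 = C6H12

C6H12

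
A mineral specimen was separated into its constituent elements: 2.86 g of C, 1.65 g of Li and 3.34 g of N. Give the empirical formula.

CLiN

Moles — C: 2.86 / 12.01 = 0.2381 mol; Li: 1.65 / 6.94 = 0.2378 mol; N: 3.34 / 14.01 = 0.2384 mol
Divide by the smallest (0.2378 mol Li): C 1.002, Li 1.000, N 1.003
Ratio ≈ 1:1:1, so the empirical formula is CLiN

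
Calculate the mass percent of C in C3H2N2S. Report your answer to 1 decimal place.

36.7%

Molar mass = 3(12.01) + 2(1.008) + 2(14.01) + 1(32.07) = 98.136 g/mol
Mass of C per mole = 3 × 12.01 = 36.030 g
% C = 36.030 / 98.136 × 100 = 36.7%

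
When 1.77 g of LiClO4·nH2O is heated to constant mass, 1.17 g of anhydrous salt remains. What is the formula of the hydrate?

Mass of water lost = 1.77 − 1.17 = 0.6 g → 0.6 / 18.02 = 0.0333 mol H2O
Molar mass of LiClO4 = 106.39 g/mol → mol LiClO4 = 1.17 / 106.39 = 0.011
n = 0.0333 / 0.011 = 3.03 ≈ 3 → LiClO4·3H2O

LiClO4·3H2O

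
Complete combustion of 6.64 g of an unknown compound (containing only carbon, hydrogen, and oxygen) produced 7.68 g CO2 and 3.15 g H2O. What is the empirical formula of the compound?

mol C = 7.68 / 44.01 = 0.1745; mass C = 0.1745 × 12.01 = 2.096 g
mol H = 2 × (3.15 / 18.02) = 0.3496; mass H = 0.3496 × 1.008 = 0.3524 g
mass O = 6.64 − (2.448) = 4.192 g → mol O = 0.2620
Smallest is C at 0.1745 mol; normalising gives C 1.000, H 2.003, O 1.501
Scaling by 2: C 2.00, H 4.01, O 3.00 → C2H4O3

C2H4O3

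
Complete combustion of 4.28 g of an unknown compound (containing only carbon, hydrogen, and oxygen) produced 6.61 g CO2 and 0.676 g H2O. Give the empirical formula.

C2HO2

mol C = 6.61 / 44.01 = 0.1502; mass C = 0.1502 × 12.01 = 1.804 g
mol H = 2 × (0.676 / 18.02) = 0.07503; mass H = 0.07503 × 1.008 = 0.07563 g
mass O = 4.28 − (1.879) = 2.401 g → mol O = 0.1500
Smallest is H at 0.07503 mol; normalising gives C 2.002, H 1.000, O 2.000
→ C2HO2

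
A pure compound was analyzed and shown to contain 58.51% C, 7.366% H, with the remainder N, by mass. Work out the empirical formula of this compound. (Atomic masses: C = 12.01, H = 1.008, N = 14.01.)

C2H3N

Assume 100 g: 58.51 g C, 7.366 g H, 34.124 g N.
n(C) = 58.51/12.01 = 4.872, n(H) = 7.366/1.008 = 7.308, n(N) = 34.124/14.01 = 2.436
Smallest is N at 2.436 mol; normalising gives C 2.000, H 3.000, N 1.000
→ C2H3N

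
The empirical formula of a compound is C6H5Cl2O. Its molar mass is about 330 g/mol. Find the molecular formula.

C12H10Cl4O2

Empirical-formula mass = 164.00 g/mol
n = 330 / 164.00 = 2.01 ≈ 2
Molecular formula = (C6H5Cl2O)2 = C12H10Cl4O2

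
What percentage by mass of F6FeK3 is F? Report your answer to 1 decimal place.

39.7%

Molar mass = 6(19.00) + 1(55.85) + 3(39.10) = 287.150 g/mol
Mass of F per mole = 6 × 19.00 = 114.000 g
% F = 114.000 / 287.150 × 100 = 39.7%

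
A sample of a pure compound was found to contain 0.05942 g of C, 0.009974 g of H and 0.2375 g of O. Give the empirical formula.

CH2O3

C: 0.05942 g ÷ 12.01 g/mol = 0.004948 mol
H: 0.009974 g ÷ 1.008 g/mol = 0.009895 mol
O: 0.2375 g ÷ 16.00 g/mol = 0.01484 mol
Divide by the smallest (0.004948 mol C): C 1.000, H 2.000, O 3.000
Ratio ≈ 1:2:3, so the empirical formula is CH2O3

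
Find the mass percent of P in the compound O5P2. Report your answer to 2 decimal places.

43.64%

Molar mass = 5(16.00) + 2(30.97) = 141.940 g/mol
Mass of P per mole = 2 × 30.97 = 61.940 g
% P = 61.940 / 141.940 × 100 = 43.64%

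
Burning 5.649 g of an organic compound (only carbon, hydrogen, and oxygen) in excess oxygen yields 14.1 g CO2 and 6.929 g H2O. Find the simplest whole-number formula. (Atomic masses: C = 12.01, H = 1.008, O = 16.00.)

C5H12O

mol C = 14.1 / 44.01 = 0.3204; mass C = 0.3204 × 12.01 = 3.848 g
mol H = 2 × (6.929 / 18.02) = 0.7690; mass H = 0.7690 × 1.008 = 0.7752 g
mass O = 5.649 − (4.623) = 1.026 g → mol O = 0.06413
Ratios (÷ 0.06413): C 4.996, H 11.992, O 1.000
→ C5H12O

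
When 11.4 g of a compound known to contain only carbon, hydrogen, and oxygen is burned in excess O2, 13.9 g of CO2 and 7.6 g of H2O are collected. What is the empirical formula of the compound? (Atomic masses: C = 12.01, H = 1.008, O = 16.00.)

C3H8O4

mol C = 13.9 / 44.01 = 0.3158; mass C = 0.3158 × 12.01 = 3.793 g
mol H = 2 × (7.6 / 18.02) = 0.8435; mass H = 0.8435 × 1.008 = 0.8503 g
mass O = 11.4 − (4.643) = 6.757 g → mol O = 0.4223
Ratios (÷ 0.3158): C 1.000, H 2.671, O 1.337
×3: C 3.00, H 8.01, O 4.01 → C3H8O4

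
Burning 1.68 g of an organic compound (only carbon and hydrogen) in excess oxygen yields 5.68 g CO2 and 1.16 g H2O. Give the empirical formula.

mol C = 5.68 / 44.01 = 0.1291; mass C = 0.1291 × 12.01 = 1.550 g
mol H = 2 × (1.16 / 18.02) = 0.1287; mass H = 0.1287 × 1.008 = 0.1298 g
Ratios (÷ 0.1287): C 1.002, H 1.000
Ratio ≈ 1:1, so the empirical formula is CH

CH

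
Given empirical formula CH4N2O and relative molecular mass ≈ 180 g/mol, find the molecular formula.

C3H12N6O3

Empirical-formula mass = 60.06 g/mol
n = 180 / 60.06 = 3.00 ≈ 3
Molecular formula = (CH4N2O)3 = C3H12N6O3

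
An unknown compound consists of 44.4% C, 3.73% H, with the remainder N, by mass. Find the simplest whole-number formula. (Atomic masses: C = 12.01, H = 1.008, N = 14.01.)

CHN

Assume 100 g: 44.4 g C, 3.73 g H, 51.87 g N.
Moles — C: 44.4 / 12.01 = 3.697 mol; H: 3.73 / 1.008 = 3.7 mol; N: 51.87 / 14.01 = 3.702 mol
Divide by the smallest (3.697 mol C): C 1.000, H 1.001, N 1.001
≈ 1:1:1 → CHN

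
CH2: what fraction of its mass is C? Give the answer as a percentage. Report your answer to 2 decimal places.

85.63%

Molar mass = 1(12.01) + 2(1.008) = 14.026 g/mol
Mass of C per mole = 1 × 12.01 = 12.010 g
% C = 12.010 / 14.026 × 100 = 85.63%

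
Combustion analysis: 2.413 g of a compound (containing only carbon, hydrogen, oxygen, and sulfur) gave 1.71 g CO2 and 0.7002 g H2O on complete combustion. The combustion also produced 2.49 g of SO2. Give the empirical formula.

CH2OS

mol C = 1.71 / 44.01 = 0.03885; mass C = 0.03885 × 12.01 = 0.4666 g
mol H = 2 × (0.7002 / 18.02) = 0.07771; mass H = 0.07771 × 1.008 = 0.07834 g
mol S = 2.49 / 64.07 = 0.03886; mass S = 1.246 g
mass O = 2.413 − (1.791) = 0.6217 g → mol O = 0.03885
Smallest is O at 0.03885 mol; normalising gives C 1.000, H 2.000, O 1.000, S 1.000
Ratio ≈ 1:2:1:1, so the empirical formula is CH2OS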